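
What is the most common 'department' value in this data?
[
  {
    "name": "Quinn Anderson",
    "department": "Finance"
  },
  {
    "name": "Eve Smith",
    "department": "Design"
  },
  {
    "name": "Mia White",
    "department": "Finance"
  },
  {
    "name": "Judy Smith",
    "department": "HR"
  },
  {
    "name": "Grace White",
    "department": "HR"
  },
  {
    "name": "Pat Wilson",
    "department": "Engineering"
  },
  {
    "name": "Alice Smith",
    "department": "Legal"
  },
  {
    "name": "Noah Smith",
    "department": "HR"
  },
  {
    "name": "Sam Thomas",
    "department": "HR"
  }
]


Counting 'department' values across 9 records:

  HR: 4 ####
  Finance: 2 ##
  Design: 1 #
  Engineering: 1 #
  Legal: 1 #

Most common: HR (4 times)

HR (4 times)


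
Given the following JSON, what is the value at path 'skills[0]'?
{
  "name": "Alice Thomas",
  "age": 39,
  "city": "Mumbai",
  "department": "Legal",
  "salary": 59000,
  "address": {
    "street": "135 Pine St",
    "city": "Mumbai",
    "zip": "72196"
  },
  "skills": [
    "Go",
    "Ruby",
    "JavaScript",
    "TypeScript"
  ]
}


Query: skills[0]
Path: skills -> first element
Value: Go

Go


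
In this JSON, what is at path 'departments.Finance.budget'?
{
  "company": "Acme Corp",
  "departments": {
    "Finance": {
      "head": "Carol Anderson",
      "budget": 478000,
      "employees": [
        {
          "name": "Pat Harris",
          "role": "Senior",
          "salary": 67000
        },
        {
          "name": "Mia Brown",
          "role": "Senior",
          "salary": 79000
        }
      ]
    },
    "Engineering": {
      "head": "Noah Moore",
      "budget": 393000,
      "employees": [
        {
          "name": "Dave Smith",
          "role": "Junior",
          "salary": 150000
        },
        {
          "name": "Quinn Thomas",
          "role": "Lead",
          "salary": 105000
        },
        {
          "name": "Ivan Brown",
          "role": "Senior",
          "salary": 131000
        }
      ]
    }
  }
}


Path: departments.Finance.budget

Navigate:
  -> departments
  -> Finance
  -> budget = 478000

478000


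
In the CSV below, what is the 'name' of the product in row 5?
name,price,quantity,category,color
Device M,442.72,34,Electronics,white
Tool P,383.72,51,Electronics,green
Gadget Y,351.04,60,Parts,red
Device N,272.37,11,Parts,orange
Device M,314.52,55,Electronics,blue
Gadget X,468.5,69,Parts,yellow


Query: Row 5 ('Device M'), column 'name'
Value: Device M

Device M


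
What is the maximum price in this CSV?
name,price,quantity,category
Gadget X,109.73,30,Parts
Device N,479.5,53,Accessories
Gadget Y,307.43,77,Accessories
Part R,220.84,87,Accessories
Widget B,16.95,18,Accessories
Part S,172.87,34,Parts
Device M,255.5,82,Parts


Computing maximum price:
Values: [109.73, 479.5, 307.43, 220.84, 16.95, 172.87, 255.5]
Max = 479.5

479.5


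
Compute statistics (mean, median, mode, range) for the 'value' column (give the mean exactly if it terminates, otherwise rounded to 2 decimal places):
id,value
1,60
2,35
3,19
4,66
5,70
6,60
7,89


Data: [60, 35, 19, 66, 70, 60, 89]
Count: 7
Sum: 399
Mean: 399/7 = 57
Sorted: [19, 35, 60, 60, 66, 70, 89]
Median: 60.0
Mode: 60 (2 times)
Range: 89 - 19 = 70
Min: 19, Max: 89

mean=57, median=60.0, mode=60, range=70


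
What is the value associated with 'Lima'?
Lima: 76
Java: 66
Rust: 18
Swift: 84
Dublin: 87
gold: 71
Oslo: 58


Looking up key 'Lima'
Value: 76

76


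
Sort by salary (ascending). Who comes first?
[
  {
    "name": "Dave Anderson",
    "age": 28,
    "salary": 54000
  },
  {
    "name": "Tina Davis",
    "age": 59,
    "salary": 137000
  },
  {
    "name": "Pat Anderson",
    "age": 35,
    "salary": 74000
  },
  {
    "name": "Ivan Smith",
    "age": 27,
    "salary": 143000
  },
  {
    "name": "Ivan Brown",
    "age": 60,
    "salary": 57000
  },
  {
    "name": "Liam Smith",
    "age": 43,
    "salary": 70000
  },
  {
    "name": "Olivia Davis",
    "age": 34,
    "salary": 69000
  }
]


Sort by: salary (ascending)

Sorted order:
  1. Dave Anderson (salary = 54000)
  2. Ivan Brown (salary = 57000)
  3. Olivia Davis (salary = 69000)
  4. Liam Smith (salary = 70000)
  5. Pat Anderson (salary = 74000)
  6. Tina Davis (salary = 137000)
  7. Ivan Smith (salary = 143000)

First: Dave Anderson

Dave Anderson


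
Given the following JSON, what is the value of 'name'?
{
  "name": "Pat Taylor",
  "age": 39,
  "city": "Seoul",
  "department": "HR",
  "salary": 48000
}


Looking up field 'name'
Value: Pat Taylor

Pat Taylor


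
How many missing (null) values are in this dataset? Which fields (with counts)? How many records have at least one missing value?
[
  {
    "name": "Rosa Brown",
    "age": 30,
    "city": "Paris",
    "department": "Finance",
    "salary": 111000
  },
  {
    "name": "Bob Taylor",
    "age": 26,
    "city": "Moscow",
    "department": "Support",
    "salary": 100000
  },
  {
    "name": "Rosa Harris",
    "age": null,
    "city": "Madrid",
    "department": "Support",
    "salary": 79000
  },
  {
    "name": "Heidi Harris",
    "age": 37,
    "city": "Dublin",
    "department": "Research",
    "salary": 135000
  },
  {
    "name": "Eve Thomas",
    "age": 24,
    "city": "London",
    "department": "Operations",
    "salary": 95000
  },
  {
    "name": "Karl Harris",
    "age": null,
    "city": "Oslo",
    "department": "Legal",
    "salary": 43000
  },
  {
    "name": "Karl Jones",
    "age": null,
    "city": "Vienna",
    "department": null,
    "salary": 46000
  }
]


Checking for missing (null) values in 7 records:

  Rosa Brown: complete
  Bob Taylor: complete
  Rosa Harris: age
  Heidi Harris: complete
  Eve Thomas: complete
  Karl Harris: age
  Karl Jones: age, department

Per field:
  name: 0 missing
  age: 3 missing
  city: 0 missing
  department: 1 missing
  salary: 0 missing

Total missing values: 4
Records with any missing: 3

4 missing values (age: 3, department: 1); 3 incomplete records


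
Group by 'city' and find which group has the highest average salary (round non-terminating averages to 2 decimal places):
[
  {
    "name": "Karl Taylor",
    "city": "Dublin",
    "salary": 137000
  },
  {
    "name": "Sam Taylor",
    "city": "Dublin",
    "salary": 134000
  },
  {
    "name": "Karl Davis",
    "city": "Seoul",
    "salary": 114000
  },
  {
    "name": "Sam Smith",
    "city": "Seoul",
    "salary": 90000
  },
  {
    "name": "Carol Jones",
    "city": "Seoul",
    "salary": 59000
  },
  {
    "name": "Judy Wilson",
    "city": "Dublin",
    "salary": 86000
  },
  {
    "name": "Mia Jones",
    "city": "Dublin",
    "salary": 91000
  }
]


Group by: city

Groups:
  Dublin: 4 people, avg salary = 448000/4 = $112000
  Seoul: 3 people, avg salary = 263000/3 ≈ $87666.67

Highest average salary: Dublin ($112000)

Dublin ($112000)


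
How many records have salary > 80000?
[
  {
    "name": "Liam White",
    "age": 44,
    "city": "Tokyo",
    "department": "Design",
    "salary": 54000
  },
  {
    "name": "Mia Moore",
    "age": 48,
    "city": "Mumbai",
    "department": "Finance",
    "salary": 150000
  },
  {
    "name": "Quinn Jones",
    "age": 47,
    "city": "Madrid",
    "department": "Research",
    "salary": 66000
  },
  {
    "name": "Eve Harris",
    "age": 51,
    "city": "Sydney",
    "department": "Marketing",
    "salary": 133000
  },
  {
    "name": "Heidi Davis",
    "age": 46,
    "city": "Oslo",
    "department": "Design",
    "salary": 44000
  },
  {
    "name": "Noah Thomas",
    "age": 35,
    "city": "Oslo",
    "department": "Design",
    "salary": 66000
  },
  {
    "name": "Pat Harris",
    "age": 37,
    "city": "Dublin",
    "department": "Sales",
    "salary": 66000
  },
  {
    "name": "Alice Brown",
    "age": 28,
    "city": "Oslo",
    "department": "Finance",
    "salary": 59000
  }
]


Data: 8 records
Condition: salary > 80000

Checking each record:
  Liam White: 54000
  Mia Moore: 150000 MATCH
  Quinn Jones: 66000
  Eve Harris: 133000 MATCH
  Heidi Davis: 44000
  Noah Thomas: 66000
  Pat Harris: 66000
  Alice Brown: 59000

Count: 2

2


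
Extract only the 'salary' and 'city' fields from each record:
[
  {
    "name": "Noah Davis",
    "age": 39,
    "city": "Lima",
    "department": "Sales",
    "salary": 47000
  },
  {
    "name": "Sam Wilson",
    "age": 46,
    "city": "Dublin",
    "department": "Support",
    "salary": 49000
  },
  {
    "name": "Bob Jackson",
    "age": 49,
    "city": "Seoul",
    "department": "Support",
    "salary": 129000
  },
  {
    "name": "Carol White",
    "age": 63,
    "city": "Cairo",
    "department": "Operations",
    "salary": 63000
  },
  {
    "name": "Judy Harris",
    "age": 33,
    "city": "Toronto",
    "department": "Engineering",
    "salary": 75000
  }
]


Original: 5 records with fields: name, age, city, department, salary
Keep: ['salary', 'city']
Drop: ['name', 'age', 'department']
Result: 5 records, 2 fields each

[
  {
    "salary": 47000,
    "city": "Lima"
  },
  {
    "salary": 49000,
    "city": "Dublin"
  },
  {
    "salary": 129000,
    "city": "Seoul"
  },
  {
    "salary": 63000,
    "city": "Cairo"
  },
  {
    "salary": 75000,
    "city": "Toronto"
  }
]


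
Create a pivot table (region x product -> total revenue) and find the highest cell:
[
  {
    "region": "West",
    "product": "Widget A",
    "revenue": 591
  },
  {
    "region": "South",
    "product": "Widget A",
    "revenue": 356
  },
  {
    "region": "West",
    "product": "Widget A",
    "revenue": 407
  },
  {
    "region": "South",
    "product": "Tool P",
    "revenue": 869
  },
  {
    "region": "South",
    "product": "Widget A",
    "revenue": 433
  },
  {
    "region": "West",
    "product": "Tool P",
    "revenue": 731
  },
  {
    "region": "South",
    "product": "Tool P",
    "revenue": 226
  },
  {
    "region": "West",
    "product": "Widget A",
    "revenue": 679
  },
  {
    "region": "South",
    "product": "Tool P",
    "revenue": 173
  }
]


Pivot: region (rows) x product (columns) -> total revenue

     Tool P        Widget A    
South         1268           789  
West           731          1677  

Highest: West / Widget A = $1677

West / Widget A = $1677


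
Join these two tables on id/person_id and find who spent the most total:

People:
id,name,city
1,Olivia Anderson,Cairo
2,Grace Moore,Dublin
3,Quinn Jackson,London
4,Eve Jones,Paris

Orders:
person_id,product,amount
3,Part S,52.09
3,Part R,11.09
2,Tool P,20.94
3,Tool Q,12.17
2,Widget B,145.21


Join on: people.id = orders.person_id

Joined rows:
  Quinn Jackson (London) bought Part S for $52.09
  Quinn Jackson (London) bought Part R for $11.09
  Grace Moore (Dublin) bought Tool P for $20.94
  Quinn Jackson (London) bought Tool Q for $12.17
  Grace Moore (Dublin) bought Widget B for $145.21

Total per person:
  Grace Moore: $166.15
  Quinn Jackson: $75.35

Top spender: Grace Moore ($166.15)

Grace Moore ($166.15)


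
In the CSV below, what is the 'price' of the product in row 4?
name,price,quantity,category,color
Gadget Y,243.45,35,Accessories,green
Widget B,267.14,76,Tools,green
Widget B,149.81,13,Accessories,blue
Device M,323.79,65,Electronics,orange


Query: Row 4 ('Device M'), column 'price'
Value: 323.79

323.79


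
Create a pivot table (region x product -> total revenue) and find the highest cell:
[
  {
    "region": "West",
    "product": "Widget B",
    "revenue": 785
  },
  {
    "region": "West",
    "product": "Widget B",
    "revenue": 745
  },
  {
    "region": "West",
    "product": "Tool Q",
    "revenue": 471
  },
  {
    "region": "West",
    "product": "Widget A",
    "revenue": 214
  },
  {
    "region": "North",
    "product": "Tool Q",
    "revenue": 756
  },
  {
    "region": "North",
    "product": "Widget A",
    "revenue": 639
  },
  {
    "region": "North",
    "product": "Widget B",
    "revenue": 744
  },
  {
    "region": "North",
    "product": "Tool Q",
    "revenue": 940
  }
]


Pivot: region (rows) x product (columns) -> total revenue

     Tool Q        Widget A      Widget B    
North         1696           639           744  
West           471           214          1530  

Highest: North / Tool Q = $1696

North / Tool Q = $1696


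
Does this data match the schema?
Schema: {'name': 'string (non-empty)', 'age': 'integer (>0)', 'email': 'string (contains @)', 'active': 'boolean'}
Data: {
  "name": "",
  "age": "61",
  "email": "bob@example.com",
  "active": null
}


Validating each field against schema:
  name: FAIL ("" is an empty string)
  age: FAIL ("61" is not an integer)
  email: OK (string with @)
  active: FAIL (null is not a boolean)

Result: INVALID (3 errors: name, age, active)

INVALID (3 errors: name, age, active)


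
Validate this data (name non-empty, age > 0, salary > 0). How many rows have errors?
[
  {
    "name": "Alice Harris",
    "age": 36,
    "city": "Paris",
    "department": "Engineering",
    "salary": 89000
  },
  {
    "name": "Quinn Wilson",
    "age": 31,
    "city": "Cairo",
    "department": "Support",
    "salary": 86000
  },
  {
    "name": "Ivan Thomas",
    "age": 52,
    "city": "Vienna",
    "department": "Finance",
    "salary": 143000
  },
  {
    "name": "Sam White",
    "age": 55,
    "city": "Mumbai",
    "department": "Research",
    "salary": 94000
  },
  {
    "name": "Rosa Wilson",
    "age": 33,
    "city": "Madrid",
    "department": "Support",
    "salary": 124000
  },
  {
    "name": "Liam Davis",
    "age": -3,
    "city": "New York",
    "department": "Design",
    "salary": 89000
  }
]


Validating 6 records:
Rules: name non-empty, age > 0, salary > 0

  Row 1 (Alice Harris): OK
  Row 2 (Quinn Wilson): OK
  Row 3 (Ivan Thomas): OK
  Row 4 (Sam White): OK
  Row 5 (Rosa Wilson): OK
  Row 6 (Liam Davis): negative age: -3

Total errors: 1

1 errors


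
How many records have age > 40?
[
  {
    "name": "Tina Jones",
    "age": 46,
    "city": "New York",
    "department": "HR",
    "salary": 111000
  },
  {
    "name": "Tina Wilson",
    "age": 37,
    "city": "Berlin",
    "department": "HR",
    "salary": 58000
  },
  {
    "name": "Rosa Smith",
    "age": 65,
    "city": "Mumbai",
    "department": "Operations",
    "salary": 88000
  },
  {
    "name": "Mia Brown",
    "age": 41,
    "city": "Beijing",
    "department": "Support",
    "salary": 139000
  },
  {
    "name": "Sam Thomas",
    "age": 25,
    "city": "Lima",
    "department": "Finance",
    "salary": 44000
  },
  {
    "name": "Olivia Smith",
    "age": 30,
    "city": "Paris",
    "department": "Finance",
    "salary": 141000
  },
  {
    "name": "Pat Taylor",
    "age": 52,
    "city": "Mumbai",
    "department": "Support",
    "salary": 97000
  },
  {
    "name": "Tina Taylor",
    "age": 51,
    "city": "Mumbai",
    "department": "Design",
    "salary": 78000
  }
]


Data: 8 records
Condition: age > 40

Checking each record:
  Tina Jones: 46 MATCH
  Tina Wilson: 37
  Rosa Smith: 65 MATCH
  Mia Brown: 41 MATCH
  Sam Thomas: 25
  Olivia Smith: 30
  Pat Taylor: 52 MATCH
  Tina Taylor: 51 MATCH

Count: 5

5


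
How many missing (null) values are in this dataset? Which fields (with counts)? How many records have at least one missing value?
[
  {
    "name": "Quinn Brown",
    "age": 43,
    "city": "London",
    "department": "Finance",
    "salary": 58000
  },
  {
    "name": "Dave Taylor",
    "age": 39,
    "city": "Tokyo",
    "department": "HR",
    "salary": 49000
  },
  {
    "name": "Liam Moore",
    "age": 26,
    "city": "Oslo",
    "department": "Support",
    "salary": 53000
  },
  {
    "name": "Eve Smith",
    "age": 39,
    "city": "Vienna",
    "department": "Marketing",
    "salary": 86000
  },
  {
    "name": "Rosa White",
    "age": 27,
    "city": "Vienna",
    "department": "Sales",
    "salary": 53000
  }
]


Checking for missing (null) values in 5 records:

  Quinn Brown: complete
  Dave Taylor: complete
  Liam Moore: complete
  Eve Smith: complete
  Rosa White: complete

Per field:
  name: 0 missing
  age: 0 missing
  city: 0 missing
  department: 0 missing
  salary: 0 missing

Total missing values: 0
Records with any missing: 0

0 missing values (none); 0 incomplete records


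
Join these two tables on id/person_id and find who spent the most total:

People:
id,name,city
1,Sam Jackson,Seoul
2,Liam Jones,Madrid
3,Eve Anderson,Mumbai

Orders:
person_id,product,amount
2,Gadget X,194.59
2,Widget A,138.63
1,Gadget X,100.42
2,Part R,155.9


Join on: people.id = orders.person_id

Joined rows:
  Liam Jones (Madrid) bought Gadget X for $194.59
  Liam Jones (Madrid) bought Widget A for $138.63
  Sam Jackson (Seoul) bought Gadget X for $100.42
  Liam Jones (Madrid) bought Part R for $155.9

Total per person:
  Liam Jones: $489.12
  Sam Jackson: $100.42

Top spender: Liam Jones ($489.12)

Liam Jones ($489.12)


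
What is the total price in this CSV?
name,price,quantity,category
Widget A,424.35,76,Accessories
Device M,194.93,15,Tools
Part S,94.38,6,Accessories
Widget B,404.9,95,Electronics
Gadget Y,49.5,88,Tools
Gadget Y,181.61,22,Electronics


Computing total price:
Values: [424.35, 194.93, 94.38, 404.9, 49.5, 181.61]
Sum = 1349.67

1349.67


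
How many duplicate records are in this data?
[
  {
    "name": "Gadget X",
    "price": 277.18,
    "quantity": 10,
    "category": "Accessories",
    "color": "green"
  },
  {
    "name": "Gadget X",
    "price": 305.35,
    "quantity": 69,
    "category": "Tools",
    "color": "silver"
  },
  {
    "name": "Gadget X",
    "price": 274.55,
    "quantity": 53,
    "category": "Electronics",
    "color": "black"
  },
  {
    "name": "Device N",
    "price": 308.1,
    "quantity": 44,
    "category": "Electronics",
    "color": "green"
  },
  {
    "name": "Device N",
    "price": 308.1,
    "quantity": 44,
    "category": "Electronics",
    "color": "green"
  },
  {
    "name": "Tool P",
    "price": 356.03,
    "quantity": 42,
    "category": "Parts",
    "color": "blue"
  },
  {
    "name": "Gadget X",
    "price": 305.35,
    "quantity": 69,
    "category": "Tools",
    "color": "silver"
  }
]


Checking 7 records for duplicates:

  Row 1: Gadget X ($277.18, qty 10)
  Row 2: Gadget X ($305.35, qty 69)
  Row 3: Gadget X ($274.55, qty 53)
  Row 4: Device N ($308.1, qty 44)
  Row 5: Device N ($308.1, qty 44) <-- DUPLICATE
  Row 6: Tool P ($356.03, qty 42)
  Row 7: Gadget X ($305.35, qty 69) <-- DUPLICATE

Duplicates found: 2
Unique records: 5

2 duplicates, 5 unique


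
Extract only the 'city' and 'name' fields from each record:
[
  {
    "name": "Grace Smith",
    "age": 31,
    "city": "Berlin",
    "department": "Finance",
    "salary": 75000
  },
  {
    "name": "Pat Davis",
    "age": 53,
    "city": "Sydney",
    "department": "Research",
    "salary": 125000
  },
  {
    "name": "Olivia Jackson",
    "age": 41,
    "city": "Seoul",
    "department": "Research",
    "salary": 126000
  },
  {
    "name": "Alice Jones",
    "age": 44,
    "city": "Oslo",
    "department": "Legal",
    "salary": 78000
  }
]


Original: 4 records with fields: name, age, city, department, salary
Keep: ['city', 'name']
Drop: ['age', 'department', 'salary']
Result: 4 records, 2 fields each

[
  {
    "city": "Berlin",
    "name": "Grace Smith"
  },
  {
    "city": "Sydney",
    "name": "Pat Davis"
  },
  {
    "city": "Seoul",
    "name": "Olivia Jackson"
  },
  {
    "city": "Oslo",
    "name": "Alice Jones"
  }
]


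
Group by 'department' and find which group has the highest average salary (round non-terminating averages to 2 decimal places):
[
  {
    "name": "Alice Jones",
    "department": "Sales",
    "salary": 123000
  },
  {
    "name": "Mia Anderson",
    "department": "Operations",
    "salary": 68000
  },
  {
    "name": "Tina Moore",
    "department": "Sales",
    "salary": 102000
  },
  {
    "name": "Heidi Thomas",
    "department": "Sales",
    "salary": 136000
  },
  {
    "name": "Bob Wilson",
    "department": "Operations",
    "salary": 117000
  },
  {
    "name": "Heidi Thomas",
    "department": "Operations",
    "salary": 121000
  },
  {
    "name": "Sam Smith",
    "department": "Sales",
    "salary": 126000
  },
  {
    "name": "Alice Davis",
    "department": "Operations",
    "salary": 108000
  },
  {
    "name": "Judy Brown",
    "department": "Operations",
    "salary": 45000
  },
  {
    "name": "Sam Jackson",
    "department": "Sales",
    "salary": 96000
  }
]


Group by: department

Groups:
  Operations: 5 people, avg salary = 459000/5 = $91800
  Sales: 5 people, avg salary = 583000/5 = $116600

Highest average salary: Sales ($116600)

Sales ($116600)


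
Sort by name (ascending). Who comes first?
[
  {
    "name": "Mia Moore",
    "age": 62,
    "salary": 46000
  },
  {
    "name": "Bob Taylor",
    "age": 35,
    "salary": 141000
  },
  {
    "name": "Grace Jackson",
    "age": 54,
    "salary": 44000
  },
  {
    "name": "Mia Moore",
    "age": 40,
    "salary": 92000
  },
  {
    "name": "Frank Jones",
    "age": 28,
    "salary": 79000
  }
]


Sort by: name (ascending)

Sorted order:
  1. Bob Taylor (name = Bob Taylor)
  2. Frank Jones (name = Frank Jones)
  3. Grace Jackson (name = Grace Jackson)
  4. Mia Moore (name = Mia Moore)
  5. Mia Moore (name = Mia Moore)

First: Bob Taylor

Bob Taylor


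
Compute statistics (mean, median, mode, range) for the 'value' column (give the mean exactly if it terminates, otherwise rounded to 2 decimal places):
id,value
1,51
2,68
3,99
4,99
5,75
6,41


Data: [51, 68, 99, 99, 75, 41]
Count: 6
Sum: 433
Mean: 433/6 ≈ 72.17 (rounded to 2 decimal places)
Sorted: [41, 51, 68, 75, 99, 99]
Median: 71.5
Mode: 99 (2 times)
Range: 99 - 41 = 58
Min: 41, Max: 99

mean≈72.17, median=71.5, mode=99, range=58


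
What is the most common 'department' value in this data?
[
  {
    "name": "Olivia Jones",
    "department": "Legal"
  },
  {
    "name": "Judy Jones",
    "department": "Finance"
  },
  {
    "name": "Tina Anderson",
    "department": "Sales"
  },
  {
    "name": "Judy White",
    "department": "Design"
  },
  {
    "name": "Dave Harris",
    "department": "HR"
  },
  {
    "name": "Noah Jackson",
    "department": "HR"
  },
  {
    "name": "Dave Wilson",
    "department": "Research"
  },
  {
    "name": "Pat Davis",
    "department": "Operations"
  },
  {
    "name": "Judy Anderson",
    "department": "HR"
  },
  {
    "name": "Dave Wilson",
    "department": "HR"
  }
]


Counting 'department' values across 10 records:

  HR: 4 ####
  Legal: 1 #
  Finance: 1 #
  Sales: 1 #
  Design: 1 #
  Research: 1 #
  Operations: 1 #

Most common: HR (4 times)

HR (4 times)


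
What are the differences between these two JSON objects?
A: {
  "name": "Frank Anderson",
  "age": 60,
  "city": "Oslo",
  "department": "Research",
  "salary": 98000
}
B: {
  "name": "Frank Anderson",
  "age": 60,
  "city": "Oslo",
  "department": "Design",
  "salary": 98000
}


Comparing each field (in key order):
  name: same
  age: same
  city: same
  department: DIFFERENT
  salary: same
Differences:
  department: Research -> Design

1 field(s) changed

1 change: department


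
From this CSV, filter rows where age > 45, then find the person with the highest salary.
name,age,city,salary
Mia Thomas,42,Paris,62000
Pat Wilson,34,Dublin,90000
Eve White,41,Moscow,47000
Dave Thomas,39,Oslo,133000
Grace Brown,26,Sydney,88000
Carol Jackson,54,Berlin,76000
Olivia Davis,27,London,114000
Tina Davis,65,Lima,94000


Filter: age > 45
Sort by: salary (descending)

Filtered records (2):
  Tina Davis, age 65, salary $94000
  Carol Jackson, age 54, salary $76000

Highest salary: Tina Davis ($94000)

Tina Davis


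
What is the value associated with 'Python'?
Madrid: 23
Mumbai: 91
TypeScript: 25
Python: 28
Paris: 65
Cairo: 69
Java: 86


Looking up key 'Python'
Value: 28

28


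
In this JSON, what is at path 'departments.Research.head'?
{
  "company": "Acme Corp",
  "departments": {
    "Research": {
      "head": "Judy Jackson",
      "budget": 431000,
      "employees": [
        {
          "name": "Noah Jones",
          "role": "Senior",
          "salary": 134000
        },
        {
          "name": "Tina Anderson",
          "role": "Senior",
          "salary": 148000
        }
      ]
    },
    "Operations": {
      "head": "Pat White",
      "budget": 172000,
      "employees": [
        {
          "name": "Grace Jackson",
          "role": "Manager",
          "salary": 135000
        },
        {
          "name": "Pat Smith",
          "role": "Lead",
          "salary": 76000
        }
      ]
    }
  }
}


Path: departments.Research.head

Navigate:
  -> departments
  -> Research
  -> head = 'Judy Jackson'

Judy Jackson


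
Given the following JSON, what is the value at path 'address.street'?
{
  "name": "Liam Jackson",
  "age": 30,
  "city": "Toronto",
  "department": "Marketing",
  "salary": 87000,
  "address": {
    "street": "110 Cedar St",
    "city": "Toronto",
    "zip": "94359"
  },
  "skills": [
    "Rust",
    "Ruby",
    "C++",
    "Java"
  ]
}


Query: address.street
Path: address -> street
Value: 110 Cedar St

110 Cedar St


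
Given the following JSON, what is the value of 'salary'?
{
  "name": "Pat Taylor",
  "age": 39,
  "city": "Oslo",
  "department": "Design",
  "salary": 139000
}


Looking up field 'salary'
Value: 139000

139000


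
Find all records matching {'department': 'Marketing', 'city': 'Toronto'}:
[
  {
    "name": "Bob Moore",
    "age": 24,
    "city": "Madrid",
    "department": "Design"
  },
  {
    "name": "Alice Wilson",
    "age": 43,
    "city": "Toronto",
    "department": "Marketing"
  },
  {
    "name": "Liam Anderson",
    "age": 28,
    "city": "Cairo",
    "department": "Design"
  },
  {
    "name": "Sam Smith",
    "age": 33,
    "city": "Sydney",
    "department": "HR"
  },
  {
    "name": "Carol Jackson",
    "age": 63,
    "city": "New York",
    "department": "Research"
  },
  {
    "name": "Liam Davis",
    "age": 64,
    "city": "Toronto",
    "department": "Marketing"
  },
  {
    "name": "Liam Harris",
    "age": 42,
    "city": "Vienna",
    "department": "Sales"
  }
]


Search criteria: {'department': 'Marketing', 'city': 'Toronto'}

Checking 7 records:
  Bob Moore: {department: Design, city: Madrid}
  Alice Wilson: {department: Marketing, city: Toronto} <-- MATCH
  Liam Anderson: {department: Design, city: Cairo}
  Sam Smith: {department: HR, city: Sydney}
  Carol Jackson: {department: Research, city: New York}
  Liam Davis: {department: Marketing, city: Toronto} <-- MATCH
  Liam Harris: {department: Sales, city: Vienna}

Matches: ["Alice Wilson", "Liam Davis"]

["Alice Wilson", "Liam Davis"]


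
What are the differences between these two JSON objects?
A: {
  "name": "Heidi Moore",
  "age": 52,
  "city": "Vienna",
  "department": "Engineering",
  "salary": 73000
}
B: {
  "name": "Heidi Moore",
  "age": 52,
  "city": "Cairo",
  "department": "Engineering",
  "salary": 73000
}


Comparing each field (in key order):
  name: same
  age: same
  city: DIFFERENT
  department: same
  salary: same
Differences:
  city: Vienna -> Cairo

1 field(s) changed

1 change: city


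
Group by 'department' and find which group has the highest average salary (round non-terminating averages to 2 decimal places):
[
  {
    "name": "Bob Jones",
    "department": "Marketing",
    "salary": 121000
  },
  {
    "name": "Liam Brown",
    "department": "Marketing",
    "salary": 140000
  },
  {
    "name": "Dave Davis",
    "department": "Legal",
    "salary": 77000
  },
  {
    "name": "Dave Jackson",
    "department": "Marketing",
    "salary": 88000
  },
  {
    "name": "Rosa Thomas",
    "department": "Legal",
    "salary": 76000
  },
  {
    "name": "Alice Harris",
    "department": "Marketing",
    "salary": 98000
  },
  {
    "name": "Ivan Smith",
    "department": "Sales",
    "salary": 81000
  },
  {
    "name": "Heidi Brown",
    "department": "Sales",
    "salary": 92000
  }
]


Group by: department

Groups:
  Legal: 2 people, avg salary = 153000/2 = $76500
  Marketing: 4 people, avg salary = 447000/4 = $111750
  Sales: 2 people, avg salary = 173000/2 = $86500

Highest average salary: Marketing ($111750)

Marketing ($111750)


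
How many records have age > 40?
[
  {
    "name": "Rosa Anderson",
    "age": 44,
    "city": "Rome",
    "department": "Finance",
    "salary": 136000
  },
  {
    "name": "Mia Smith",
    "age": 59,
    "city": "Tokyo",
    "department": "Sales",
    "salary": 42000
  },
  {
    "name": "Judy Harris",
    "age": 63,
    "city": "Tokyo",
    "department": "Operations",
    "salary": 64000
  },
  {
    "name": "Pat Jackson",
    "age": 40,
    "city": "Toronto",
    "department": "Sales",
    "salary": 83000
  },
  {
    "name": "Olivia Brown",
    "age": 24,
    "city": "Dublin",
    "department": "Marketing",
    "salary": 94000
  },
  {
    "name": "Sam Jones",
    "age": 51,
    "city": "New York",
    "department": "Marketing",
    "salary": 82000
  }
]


Data: 6 records
Condition: age > 40

Checking each record:
  Rosa Anderson: 44 MATCH
  Mia Smith: 59 MATCH
  Judy Harris: 63 MATCH
  Pat Jackson: 40
  Olivia Brown: 24
  Sam Jones: 51 MATCH

Count: 4

4


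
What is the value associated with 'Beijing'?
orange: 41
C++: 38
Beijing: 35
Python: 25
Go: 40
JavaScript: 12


Looking up key 'Beijing'
Value: 35

35


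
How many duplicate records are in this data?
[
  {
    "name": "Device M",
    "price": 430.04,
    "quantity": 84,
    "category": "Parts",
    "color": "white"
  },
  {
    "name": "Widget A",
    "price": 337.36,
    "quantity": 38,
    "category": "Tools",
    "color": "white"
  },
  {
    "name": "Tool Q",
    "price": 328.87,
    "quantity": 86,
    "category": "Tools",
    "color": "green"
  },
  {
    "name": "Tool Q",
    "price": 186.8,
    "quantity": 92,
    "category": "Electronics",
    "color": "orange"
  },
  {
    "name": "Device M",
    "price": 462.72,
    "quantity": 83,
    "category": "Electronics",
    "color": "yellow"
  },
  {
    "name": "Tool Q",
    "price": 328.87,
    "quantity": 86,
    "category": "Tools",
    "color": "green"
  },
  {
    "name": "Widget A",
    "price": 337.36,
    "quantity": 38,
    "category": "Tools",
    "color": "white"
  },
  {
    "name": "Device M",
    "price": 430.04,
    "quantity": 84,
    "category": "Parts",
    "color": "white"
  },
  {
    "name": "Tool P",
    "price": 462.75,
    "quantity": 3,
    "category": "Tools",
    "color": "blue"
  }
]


Checking 9 records for duplicates:

  Row 1: Device M ($430.04, qty 84)
  Row 2: Widget A ($337.36, qty 38)
  Row 3: Tool Q ($328.87, qty 86)
  Row 4: Tool Q ($186.8, qty 92)
  Row 5: Device M ($462.72, qty 83)
  Row 6: Tool Q ($328.87, qty 86) <-- DUPLICATE
  Row 7: Widget A ($337.36, qty 38) <-- DUPLICATE
  Row 8: Device M ($430.04, qty 84) <-- DUPLICATE
  Row 9: Tool P ($462.75, qty 3)

Duplicates found: 3
Unique records: 6

3 duplicates, 6 unique


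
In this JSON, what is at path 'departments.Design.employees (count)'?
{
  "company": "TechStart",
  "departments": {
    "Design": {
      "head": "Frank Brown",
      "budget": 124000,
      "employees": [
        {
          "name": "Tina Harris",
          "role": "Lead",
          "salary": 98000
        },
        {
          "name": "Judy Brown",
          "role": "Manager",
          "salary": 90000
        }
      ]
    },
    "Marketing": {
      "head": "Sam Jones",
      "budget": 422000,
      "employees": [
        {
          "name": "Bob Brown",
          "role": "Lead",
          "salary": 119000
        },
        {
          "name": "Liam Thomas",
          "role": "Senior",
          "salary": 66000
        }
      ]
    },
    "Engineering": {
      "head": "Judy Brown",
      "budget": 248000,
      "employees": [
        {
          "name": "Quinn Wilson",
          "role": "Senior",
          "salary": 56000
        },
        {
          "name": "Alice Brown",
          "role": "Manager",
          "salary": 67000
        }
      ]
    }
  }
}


Path: departments.Design.employees (count)

Navigate:
  -> departments
  -> Design
  -> employees (array, length 2)

2


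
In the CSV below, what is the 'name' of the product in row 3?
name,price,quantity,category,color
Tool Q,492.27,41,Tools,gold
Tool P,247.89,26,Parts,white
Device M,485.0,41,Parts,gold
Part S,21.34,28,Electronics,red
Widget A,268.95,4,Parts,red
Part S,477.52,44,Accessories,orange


Query: Row 3 ('Device M'), column 'name'
Value: Device M

Device M


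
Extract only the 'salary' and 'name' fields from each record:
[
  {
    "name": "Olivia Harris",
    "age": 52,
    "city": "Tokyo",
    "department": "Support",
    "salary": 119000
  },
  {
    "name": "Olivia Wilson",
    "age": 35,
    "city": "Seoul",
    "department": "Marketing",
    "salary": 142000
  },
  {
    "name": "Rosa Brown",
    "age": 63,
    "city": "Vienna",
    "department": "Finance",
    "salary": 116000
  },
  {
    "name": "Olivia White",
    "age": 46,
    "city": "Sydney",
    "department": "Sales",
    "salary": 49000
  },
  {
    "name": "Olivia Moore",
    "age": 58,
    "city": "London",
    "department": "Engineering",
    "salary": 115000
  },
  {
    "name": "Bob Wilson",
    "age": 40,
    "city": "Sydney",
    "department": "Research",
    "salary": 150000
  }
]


Original: 6 records with fields: name, age, city, department, salary
Keep: ['salary', 'name']
Drop: ['age', 'city', 'department']
Result: 6 records, 2 fields each

[
  {
    "salary": 119000,
    "name": "Olivia Harris"
  },
  {
    "salary": 142000,
    "name": "Olivia Wilson"
  },
  {
    "salary": 116000,
    "name": "Rosa Brown"
  },
  {
    "salary": 49000,
    "name": "Olivia White"
  },
  {
    "salary": 115000,
    "name": "Olivia Moore"
  },
  {
    "salary": 150000,
    "name": "Bob Wilson"
  }
]


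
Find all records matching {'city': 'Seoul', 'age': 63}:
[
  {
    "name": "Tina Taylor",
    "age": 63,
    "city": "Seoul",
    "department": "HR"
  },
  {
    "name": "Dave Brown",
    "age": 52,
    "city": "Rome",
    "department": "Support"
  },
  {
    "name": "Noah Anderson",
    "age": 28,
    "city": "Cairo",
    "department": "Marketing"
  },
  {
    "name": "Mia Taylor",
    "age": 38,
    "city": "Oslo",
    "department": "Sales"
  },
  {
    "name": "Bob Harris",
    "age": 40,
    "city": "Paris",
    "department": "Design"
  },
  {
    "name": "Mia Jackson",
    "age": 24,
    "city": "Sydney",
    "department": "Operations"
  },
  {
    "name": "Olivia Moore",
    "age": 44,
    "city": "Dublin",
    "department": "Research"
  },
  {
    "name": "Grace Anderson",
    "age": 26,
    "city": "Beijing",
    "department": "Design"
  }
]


Search criteria: {'city': 'Seoul', 'age': 63}

Checking 8 records:
  Tina Taylor: {city: Seoul, age: 63} <-- MATCH
  Dave Brown: {city: Rome, age: 52}
  Noah Anderson: {city: Cairo, age: 28}
  Mia Taylor: {city: Oslo, age: 38}
  Bob Harris: {city: Paris, age: 40}
  Mia Jackson: {city: Sydney, age: 24}
  Olivia Moore: {city: Dublin, age: 44}
  Grace Anderson: {city: Beijing, age: 26}

Matches: ["Tina Taylor"]

["Tina Taylor"]


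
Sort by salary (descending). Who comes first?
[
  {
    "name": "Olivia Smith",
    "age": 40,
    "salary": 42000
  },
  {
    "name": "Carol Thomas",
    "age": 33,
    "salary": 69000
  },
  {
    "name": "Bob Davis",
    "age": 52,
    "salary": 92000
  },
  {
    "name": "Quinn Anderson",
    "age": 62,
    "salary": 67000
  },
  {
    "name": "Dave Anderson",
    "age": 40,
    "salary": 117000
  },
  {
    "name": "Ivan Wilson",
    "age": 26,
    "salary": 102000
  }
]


Sort by: salary (descending)

Sorted order:
  1. Dave Anderson (salary = 117000)
  2. Ivan Wilson (salary = 102000)
  3. Bob Davis (salary = 92000)
  4. Carol Thomas (salary = 69000)
  5. Quinn Anderson (salary = 67000)
  6. Olivia Smith (salary = 42000)

First: Dave Anderson

Dave Anderson


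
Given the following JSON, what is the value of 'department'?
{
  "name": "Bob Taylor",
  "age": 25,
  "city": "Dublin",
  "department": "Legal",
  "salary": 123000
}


Looking up field 'department'
Value: Legal

Legal


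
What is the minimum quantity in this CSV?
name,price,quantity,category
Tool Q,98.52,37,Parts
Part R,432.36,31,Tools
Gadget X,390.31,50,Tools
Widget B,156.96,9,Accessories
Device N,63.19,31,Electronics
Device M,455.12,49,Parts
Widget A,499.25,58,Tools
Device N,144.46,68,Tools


Computing minimum quantity:
Values: [37, 31, 50, 9, 31, 49, 58, 68]
Min = 9

9


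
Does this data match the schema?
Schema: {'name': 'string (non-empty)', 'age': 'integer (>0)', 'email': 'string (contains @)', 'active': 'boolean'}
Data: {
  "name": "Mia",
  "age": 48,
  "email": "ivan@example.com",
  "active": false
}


Validating each field against schema:
  name: OK (non-empty string)
  age: OK (positive integer)
  email: OK (string with @)
  active: OK (boolean)

Result: VALID

VALID


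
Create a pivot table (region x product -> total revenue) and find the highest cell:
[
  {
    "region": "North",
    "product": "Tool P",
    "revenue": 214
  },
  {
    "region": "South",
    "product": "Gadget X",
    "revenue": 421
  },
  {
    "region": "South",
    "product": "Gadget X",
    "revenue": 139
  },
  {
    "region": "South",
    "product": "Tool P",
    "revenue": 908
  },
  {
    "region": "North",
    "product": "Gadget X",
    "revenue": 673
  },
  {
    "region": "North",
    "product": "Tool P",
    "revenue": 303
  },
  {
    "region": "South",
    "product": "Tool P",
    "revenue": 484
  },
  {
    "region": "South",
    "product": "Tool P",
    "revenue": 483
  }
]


Pivot: region (rows) x product (columns) -> total revenue

     Gadget X      Tool P      
North          673           517  
South          560          1875  

Highest: South / Tool P = $1875

South / Tool P = $1875


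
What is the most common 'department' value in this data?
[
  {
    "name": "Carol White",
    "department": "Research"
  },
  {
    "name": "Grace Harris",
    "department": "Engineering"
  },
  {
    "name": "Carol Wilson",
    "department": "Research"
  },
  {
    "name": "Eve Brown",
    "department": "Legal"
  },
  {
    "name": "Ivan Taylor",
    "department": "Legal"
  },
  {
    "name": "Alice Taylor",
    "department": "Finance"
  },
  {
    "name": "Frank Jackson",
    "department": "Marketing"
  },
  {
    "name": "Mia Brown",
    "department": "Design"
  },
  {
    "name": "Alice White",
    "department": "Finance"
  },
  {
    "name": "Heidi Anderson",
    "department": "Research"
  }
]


Counting 'department' values across 10 records:

  Research: 3 ###
  Legal: 2 ##
  Finance: 2 ##
  Engineering: 1 #
  Marketing: 1 #
  Design: 1 #

Most common: Research (3 times)

Research (3 times)


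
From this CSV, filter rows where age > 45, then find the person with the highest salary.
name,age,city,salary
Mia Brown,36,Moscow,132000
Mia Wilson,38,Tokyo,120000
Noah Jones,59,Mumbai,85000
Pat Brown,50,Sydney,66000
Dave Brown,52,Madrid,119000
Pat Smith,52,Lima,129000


Filter: age > 45
Sort by: salary (descending)

Filtered records (4):
  Pat Smith, age 52, salary $129000
  Dave Brown, age 52, salary $119000
  Noah Jones, age 59, salary $85000
  Pat Brown, age 50, salary $66000

Highest salary: Pat Smith ($129000)

Pat Smith


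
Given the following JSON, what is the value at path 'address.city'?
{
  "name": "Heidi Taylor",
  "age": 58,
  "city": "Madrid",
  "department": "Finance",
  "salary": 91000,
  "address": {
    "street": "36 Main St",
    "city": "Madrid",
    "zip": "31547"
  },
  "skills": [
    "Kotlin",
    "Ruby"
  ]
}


Query: address.city
Path: address -> city
Value: Madrid

Madrid


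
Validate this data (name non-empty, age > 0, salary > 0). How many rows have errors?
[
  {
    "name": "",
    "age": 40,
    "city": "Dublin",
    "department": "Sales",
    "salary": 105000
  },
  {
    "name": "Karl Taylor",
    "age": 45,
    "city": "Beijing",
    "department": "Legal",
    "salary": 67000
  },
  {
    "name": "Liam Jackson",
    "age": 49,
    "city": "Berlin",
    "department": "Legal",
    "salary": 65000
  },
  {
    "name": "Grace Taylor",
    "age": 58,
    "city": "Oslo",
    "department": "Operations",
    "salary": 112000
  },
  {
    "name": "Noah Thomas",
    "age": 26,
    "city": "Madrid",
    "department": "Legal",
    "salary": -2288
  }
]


Validating 5 records:
Rules: name non-empty, age > 0, salary > 0

  Row 1 (???): empty name
  Row 2 (Karl Taylor): OK
  Row 3 (Liam Jackson): OK
  Row 4 (Grace Taylor): OK
  Row 5 (Noah Thomas): negative salary: -2288

Total errors: 2

2 errors
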